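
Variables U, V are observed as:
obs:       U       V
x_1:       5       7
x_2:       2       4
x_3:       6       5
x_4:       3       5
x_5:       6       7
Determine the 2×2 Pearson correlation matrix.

Step 1 — column means:
  mean(U) = (5 + 2 + 6 + 3 + 6) / 5 = 22/5 = 4.4
  mean(V) = (7 + 4 + 5 + 5 + 7) / 5 = 28/5 = 5.6

Step 2 — sample variances and covariances s[i,j] = (1/(n-1)) · Σ_k (x_{k,i} - mean_i) · (x_{k,j} - mean_j), with n-1 = 4:
  s[U,U] = ((0.6)·(0.6) + (-2.4)·(-2.4) + (1.6)·(1.6) + (-1.4)·(-1.4) + (1.6)·(1.6)) / 4 = 13.2/4 = 3.3
  s[U,V] = ((0.6)·(1.4) + (-2.4)·(-1.6) + (1.6)·(-0.6) + (-1.4)·(-0.6) + (1.6)·(1.4)) / 4 = 6.8/4 = 1.7
  s[V,V] = ((1.4)·(1.4) + (-1.6)·(-1.6) + (-0.6)·(-0.6) + (-0.6)·(-0.6) + (1.4)·(1.4)) / 4 = 7.2/4 = 1.8
  Sample standard deviations s_i = √(s[i,i]):
  s(U) = √(3.3) = 1.8166
  s(V) = √(1.8) = 1.3416

Step 3 — r_{ij} = s_{ij} / (s_i · s_j):
  r[U,U] = 1 (diagonal).
  r[U,V] = 1.7 / (1.8166 · 1.3416) = 1.7 / 2.4372 = 0.6975
  r[V,V] = 1 (diagonal).

R is symmetric with unit diagonal. Assembling:

R = [[1, 0.6975],
 [0.6975, 1]]


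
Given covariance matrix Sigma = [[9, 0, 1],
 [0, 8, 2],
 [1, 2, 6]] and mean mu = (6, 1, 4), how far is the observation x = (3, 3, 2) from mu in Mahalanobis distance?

Step 1 — centre the observation: (x - mu) = (-3, 2, -2).

Step 2 — invert Sigma (cofactor / det for 3×3, or solve directly):
  Sigma^{-1} = [[0.1134, 0.0052, -0.0206],
 [0.0052, 0.1366, -0.0464],
 [-0.0206, -0.0464, 0.1856]].

Step 3 — form the quadratic (x - mu)^T · Sigma^{-1} · (x - mu):
  Sigma^{-1} · (x - mu) = (-0.2887, 0.3505, -0.4021).
  (x - mu)^T · [Sigma^{-1} · (x - mu)] = (-3)·(-0.2887) + (2)·(0.3505) + (-2)·(-0.4021) = 2.3711.

Step 4 — take square root: d = √(2.3711) ≈ 1.5398.

d(x, mu) = √(2.3711) ≈ 1.5398


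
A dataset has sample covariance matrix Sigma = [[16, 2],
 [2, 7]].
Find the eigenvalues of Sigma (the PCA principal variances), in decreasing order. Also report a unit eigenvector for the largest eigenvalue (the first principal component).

Step 1 — characteristic polynomial of 2×2 Sigma:
  det(Sigma - λI) = λ² - trace · λ + det = 0.
  trace = 16 + 7 = 23, det = 16·7 - (2)² = 108.
Step 2 — discriminant:
  Δ = trace² - 4·det = 529 - 432 = 97.
Step 3 — eigenvalues:
  λ = (trace ± √Δ)/2 = (23 ± 9.8489)/2,
  λ_1 = 16.4244,  λ_2 = 6.5756.

Step 4 — unit eigenvector for λ_1: solve (Sigma - λ_1 I)v = 0. First row:
  (16 - 16.4244)·v_x + (2)·v_y = 0, i.e. (-0.4244)·v_x + (2)·v_y = 0,
  so v ∝ (b, λ_1 - a) = (2, 0.4244) = u.
  ||u|| = √((2)² + (0.4244)²) = √(4.1801) ≈ 2.0445,
  v_1 = u/||u|| ≈ (0.9782, 0.2076) (||v_1|| = 1).

λ_1 = 16.4244,  λ_2 = 6.5756;  v_1 ≈ (0.9782, 0.2076)


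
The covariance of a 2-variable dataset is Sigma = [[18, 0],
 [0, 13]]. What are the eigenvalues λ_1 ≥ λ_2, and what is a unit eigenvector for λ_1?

Step 1 — characteristic polynomial of 2×2 Sigma:
  det(Sigma - λI) = λ² - trace · λ + det = 0.
  trace = 18 + 13 = 31, det = 18·13 - (0)² = 234.
Step 2 — discriminant:
  Δ = trace² - 4·det = 961 - 936 = 25.
Step 3 — eigenvalues:
  λ = (trace ± √Δ)/2 = (31 ± 5)/2,
  λ_1 = 18,  λ_2 = 13.

Step 4 — unit eigenvector for λ_1: Sigma is diagonal, so its eigenvectors are the coordinate axes. λ_1 = 18 is the diagonal entry on the first coordinate axis, hence
  v_1 = (1, 0) (||v_1|| = 1).

λ_1 = 18,  λ_2 = 13;  v_1 ≈ (1, 0)


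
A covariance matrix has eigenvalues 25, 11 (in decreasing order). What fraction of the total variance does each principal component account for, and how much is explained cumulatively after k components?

Step 1 — total variance = trace(Sigma) = Σ λ_i = 25 + 11 = 36.

Step 2 — fraction explained by component i = λ_i / Σ λ:
  PC1: 25/36 = 0.6944
  PC2: 11/36 = 0.3056

Step 3 — cumulative fraction after k components = (λ_1 + ... + λ_k) / Σ λ:
  k = 1: 25/36 = 0.6944
  k = 2: (25 + 11)/36 = 36/36 = 1

Summary (fraction, with percent):

explained: PC1 0.6944 (69.44%), PC2 0.3056 (30.56%);  cumulative: 0.6944, 1


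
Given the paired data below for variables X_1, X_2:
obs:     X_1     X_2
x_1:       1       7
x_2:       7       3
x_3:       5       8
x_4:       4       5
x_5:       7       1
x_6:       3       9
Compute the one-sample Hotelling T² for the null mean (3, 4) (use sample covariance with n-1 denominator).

Step 1 — sample mean vector:
  mean(X_1) = (1 + 7 + 5 + 4 + 7 + 3) / 6 = 27/6 = 4.5
  mean(X_2) = (7 + 3 + 8 + 5 + 1 + 9) / 6 = 33/6 = 5.5
  x̄ = (4.5, 5.5),  deviation x̄ - mu_0 = (4.5, 5.5) - (3, 4) = (1.5, 1.5).

Step 2 — sample covariance matrix, S[i,j] = (1/(n-1)) · Σ_k (x_{k,i} - mean_i) · (x_{k,j} - mean_j), divisor n-1 = 5:
  S[X_1,X_1] = ((-3.5)·(-3.5) + (2.5)·(2.5) + (0.5)·(0.5) + (-0.5)·(-0.5) + (2.5)·(2.5) + (-1.5)·(-1.5)) / 5 = 27.5/5 = 5.5
  S[X_1,X_2] = ((-3.5)·(1.5) + (2.5)·(-2.5) + (0.5)·(2.5) + (-0.5)·(-0.5) + (2.5)·(-4.5) + (-1.5)·(3.5)) / 5 = -26.5/5 = -5.3
  S[X_2,X_2] = ((1.5)·(1.5) + (-2.5)·(-2.5) + (2.5)·(2.5) + (-0.5)·(-0.5) + (-4.5)·(-4.5) + (3.5)·(3.5)) / 5 = 47.5/5 = 9.5
  S = [[5.5, -5.3],
 [-5.3, 9.5]].

Step 3 — invert S. det(S) = 5.5·9.5 - (-5.3)² = 24.16.
  S^{-1} = (1/det) · [[d, -b], [-b, a]] = [[0.3932, 0.2194],
 [0.2194, 0.2276]].

Step 4 — quadratic form (x̄ - mu_0)^T · S^{-1} · (x̄ - mu_0):
  S^{-1} · (x̄ - mu_0) = (0.9189, 0.6705),
  (x̄ - mu_0)^T · [...] = (1.5)·(0.9189) + (1.5)·(0.6705) = 2.3841.

Step 5 — scale by n: T² = 6 · 2.3841 = 14.3046.

T² ≈ 14.3046


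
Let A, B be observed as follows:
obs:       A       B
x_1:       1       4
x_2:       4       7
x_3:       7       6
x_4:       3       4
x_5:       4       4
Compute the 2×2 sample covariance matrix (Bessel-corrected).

Step 1 — column means:
  mean(A) = (1 + 4 + 7 + 3 + 4) / 5 = 19/5 = 3.8
  mean(B) = (4 + 7 + 6 + 4 + 4) / 5 = 25/5 = 5

Step 2 — sample covariance S[i,j] = (1/(n-1)) · Σ_k (x_{k,i} - mean_i) · (x_{k,j} - mean_j), with n-1 = 4.
  S[A,A] = ((-2.8)·(-2.8) + (0.2)·(0.2) + (3.2)·(3.2) + (-0.8)·(-0.8) + (0.2)·(0.2)) / 4 = 18.8/4 = 4.7
  S[A,B] = ((-2.8)·(-1) + (0.2)·(2) + (3.2)·(1) + (-0.8)·(-1) + (0.2)·(-1)) / 4 = 7/4 = 1.75
  S[B,B] = ((-1)·(-1) + (2)·(2) + (1)·(1) + (-1)·(-1) + (-1)·(-1)) / 4 = 8/4 = 2

S is symmetric (S[j,i] = S[i,j]). Assembling:

S = [[4.7, 1.75],
 [1.75, 2]]


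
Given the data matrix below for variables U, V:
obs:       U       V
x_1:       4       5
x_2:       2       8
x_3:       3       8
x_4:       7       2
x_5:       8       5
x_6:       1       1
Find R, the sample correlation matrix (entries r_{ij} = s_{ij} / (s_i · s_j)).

Step 1 — column means:
  mean(U) = (4 + 2 + 3 + 7 + 8 + 1) / 6 = 25/6 = 4.1667
  mean(V) = (5 + 8 + 8 + 2 + 5 + 1) / 6 = 29/6 = 4.8333

Step 2 — sample variances and covariances s[i,j] = (1/(n-1)) · Σ_k (x_{k,i} - mean_i) · (x_{k,j} - mean_j), with n-1 = 5:
  s[U,U] = ((-0.1667)·(-0.1667) + (-2.1667)·(-2.1667) + (-1.1667)·(-1.1667) + (2.8333)·(2.8333) + (3.8333)·(3.8333) + (-3.1667)·(-3.1667)) / 5 = 38.8333/5 = 7.7667
  s[U,V] = ((-0.1667)·(0.1667) + (-2.1667)·(3.1667) + (-1.1667)·(3.1667) + (2.8333)·(-2.8333) + (3.8333)·(0.1667) + (-3.1667)·(-3.8333)) / 5 = -5.8333/5 = -1.1667
  s[V,V] = ((0.1667)·(0.1667) + (3.1667)·(3.1667) + (3.1667)·(3.1667) + (-2.8333)·(-2.8333) + (0.1667)·(0.1667) + (-3.8333)·(-3.8333)) / 5 = 42.8333/5 = 8.5667
  Sample standard deviations s_i = √(s[i,i]):
  s(U) = √(7.7667) = 2.7869
  s(V) = √(8.5667) = 2.9269

Step 3 — r_{ij} = s_{ij} / (s_i · s_j):
  r[U,U] = 1 (diagonal).
  r[U,V] = -1.1667 / (2.7869 · 2.9269) = -1.1667 / 8.1569 = -0.143
  r[V,V] = 1 (diagonal).

R is symmetric with unit diagonal. Assembling:

R = [[1, -0.143],
 [-0.143, 1]]


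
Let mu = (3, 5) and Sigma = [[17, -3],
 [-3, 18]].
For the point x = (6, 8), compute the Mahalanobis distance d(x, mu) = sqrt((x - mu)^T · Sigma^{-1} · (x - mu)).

Step 1 — centre the observation: (x - mu) = (3, 3).

Step 2 — invert Sigma. det(Sigma) = 17·18 - (-3)² = 297.
  Sigma^{-1} = (1/det) · [[d, -b], [-b, a]] = [[0.0606, 0.0101],
 [0.0101, 0.0572]].

Step 3 — form the quadratic (x - mu)^T · Sigma^{-1} · (x - mu):
  Sigma^{-1} · (x - mu) = (0.2121, 0.202).
  (x - mu)^T · [Sigma^{-1} · (x - mu)] = (3)·(0.2121) + (3)·(0.202) = 1.2424.

Step 4 — take square root: d = √(1.2424) ≈ 1.1146.

d(x, mu) = √(1.2424) ≈ 1.1146


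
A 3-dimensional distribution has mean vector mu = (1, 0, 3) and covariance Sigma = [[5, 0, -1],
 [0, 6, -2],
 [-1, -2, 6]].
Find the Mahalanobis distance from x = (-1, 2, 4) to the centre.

Step 1 — centre the observation: (x - mu) = (-2, 2, 1).

Step 2 — invert Sigma (cofactor / det for 3×3, or solve directly):
  Sigma^{-1} = [[0.2078, 0.013, 0.039],
 [0.013, 0.1883, 0.0649],
 [0.039, 0.0649, 0.1948]].

Step 3 — form the quadratic (x - mu)^T · Sigma^{-1} · (x - mu):
  Sigma^{-1} · (x - mu) = (-0.3506, 0.4156, 0.2468).
  (x - mu)^T · [Sigma^{-1} · (x - mu)] = (-2)·(-0.3506) + (2)·(0.4156) + (1)·(0.2468) = 1.7792.

Step 4 — take square root: d = √(1.7792) ≈ 1.3339.

d(x, mu) = √(1.7792) ≈ 1.3339


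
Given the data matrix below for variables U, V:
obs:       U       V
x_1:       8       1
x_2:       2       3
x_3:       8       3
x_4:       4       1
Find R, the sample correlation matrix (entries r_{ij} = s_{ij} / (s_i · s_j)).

Step 1 — column means:
  mean(U) = (8 + 2 + 8 + 4) / 4 = 22/4 = 5.5
  mean(V) = (1 + 3 + 3 + 1) / 4 = 8/4 = 2

Step 2 — sample variances and covariances s[i,j] = (1/(n-1)) · Σ_k (x_{k,i} - mean_i) · (x_{k,j} - mean_j), with n-1 = 3:
  s[U,U] = ((2.5)·(2.5) + (-3.5)·(-3.5) + (2.5)·(2.5) + (-1.5)·(-1.5)) / 3 = 27/3 = 9
  s[U,V] = ((2.5)·(-1) + (-3.5)·(1) + (2.5)·(1) + (-1.5)·(-1)) / 3 = -2/3 = -0.6667
  s[V,V] = ((-1)·(-1) + (1)·(1) + (1)·(1) + (-1)·(-1)) / 3 = 4/3 = 1.3333
  Sample standard deviations s_i = √(s[i,i]):
  s(U) = √(9) = 3
  s(V) = √(1.3333) = 1.1547

Step 3 — r_{ij} = s_{ij} / (s_i · s_j):
  r[U,U] = 1 (diagonal).
  r[U,V] = -0.6667 / (3 · 1.1547) = -0.6667 / 3.4641 = -0.1925
  r[V,V] = 1 (diagonal).

R is symmetric with unit diagonal. Assembling:

R = [[1, -0.1925],
 [-0.1925, 1]]


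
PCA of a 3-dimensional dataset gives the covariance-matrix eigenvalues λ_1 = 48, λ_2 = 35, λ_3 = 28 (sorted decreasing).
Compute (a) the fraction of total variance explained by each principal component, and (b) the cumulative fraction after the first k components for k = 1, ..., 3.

Step 1 — total variance = trace(Sigma) = Σ λ_i = 48 + 35 + 28 = 111.

Step 2 — fraction explained by component i = λ_i / Σ λ:
  PC1: 48/111 = 0.4324
  PC2: 35/111 = 0.3153
  PC3: 28/111 = 0.2523

Step 3 — cumulative fraction after k components = (λ_1 + ... + λ_k) / Σ λ:
  k = 1: 48/111 = 0.4324
  k = 2: (48 + 35)/111 = 83/111 = 0.7477
  k = 3: (48 + 35 + 28)/111 = 111/111 = 1

Summary (fraction, with percent):

explained: PC1 0.4324 (43.24%), PC2 0.3153 (31.53%), PC3 0.2523 (25.23%);  cumulative: 0.4324, 0.7477, 1


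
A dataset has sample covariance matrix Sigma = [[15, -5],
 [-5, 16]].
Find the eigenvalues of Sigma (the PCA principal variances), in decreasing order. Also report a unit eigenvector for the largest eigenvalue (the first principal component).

Step 1 — characteristic polynomial of 2×2 Sigma:
  det(Sigma - λI) = λ² - trace · λ + det = 0.
  trace = 15 + 16 = 31, det = 15·16 - (-5)² = 215.
Step 2 — discriminant:
  Δ = trace² - 4·det = 961 - 860 = 101.
Step 3 — eigenvalues:
  λ = (trace ± √Δ)/2 = (31 ± 10.0499)/2,
  λ_1 = 20.5249,  λ_2 = 10.4751.

Step 4 — unit eigenvector for λ_1: solve (Sigma - λ_1 I)v = 0. First row:
  (15 - 20.5249)·v_x + (-5)·v_y = 0, i.e. (-5.5249)·v_x + (-5)·v_y = 0,
  so v ∝ (b, λ_1 - a) = (-5, 5.5249); multiply by -1 so the first entry is positive: u = (5, -5.5249).
  ||u|| = √((5)² + (-5.5249)²) = √(55.5249) ≈ 7.4515,
  v_1 = u/||u|| ≈ (0.671, -0.7415) (||v_1|| = 1).

λ_1 = 20.5249,  λ_2 = 10.4751;  v_1 ≈ (0.671, -0.7415)


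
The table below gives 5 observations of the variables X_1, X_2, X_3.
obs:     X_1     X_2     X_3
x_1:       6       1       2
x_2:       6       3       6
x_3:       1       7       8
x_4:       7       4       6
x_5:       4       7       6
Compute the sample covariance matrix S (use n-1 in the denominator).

Step 1 — column means:
  mean(X_1) = (6 + 6 + 1 + 7 + 4) / 5 = 24/5 = 4.8
  mean(X_2) = (1 + 3 + 7 + 4 + 7) / 5 = 22/5 = 4.4
  mean(X_3) = (2 + 6 + 8 + 6 + 6) / 5 = 28/5 = 5.6

Step 2 — sample covariance S[i,j] = (1/(n-1)) · Σ_k (x_{k,i} - mean_i) · (x_{k,j} - mean_j), with n-1 = 4.
  S[X_1,X_1] = ((1.2)·(1.2) + (1.2)·(1.2) + (-3.8)·(-3.8) + (2.2)·(2.2) + (-0.8)·(-0.8)) / 4 = 22.8/4 = 5.7
  S[X_1,X_2] = ((1.2)·(-3.4) + (1.2)·(-1.4) + (-3.8)·(2.6) + (2.2)·(-0.4) + (-0.8)·(2.6)) / 4 = -18.6/4 = -4.65
  S[X_1,X_3] = ((1.2)·(-3.6) + (1.2)·(0.4) + (-3.8)·(2.4) + (2.2)·(0.4) + (-0.8)·(0.4)) / 4 = -12.4/4 = -3.1
  S[X_2,X_2] = ((-3.4)·(-3.4) + (-1.4)·(-1.4) + (2.6)·(2.6) + (-0.4)·(-0.4) + (2.6)·(2.6)) / 4 = 27.2/4 = 6.8
  S[X_2,X_3] = ((-3.4)·(-3.6) + (-1.4)·(0.4) + (2.6)·(2.4) + (-0.4)·(0.4) + (2.6)·(0.4)) / 4 = 18.8/4 = 4.7
  S[X_3,X_3] = ((-3.6)·(-3.6) + (0.4)·(0.4) + (2.4)·(2.4) + (0.4)·(0.4) + (0.4)·(0.4)) / 4 = 19.2/4 = 4.8

S is symmetric (S[j,i] = S[i,j]). Assembling:

S = [[5.7, -4.65, -3.1],
 [-4.65, 6.8, 4.7],
 [-3.1, 4.7, 4.8]]


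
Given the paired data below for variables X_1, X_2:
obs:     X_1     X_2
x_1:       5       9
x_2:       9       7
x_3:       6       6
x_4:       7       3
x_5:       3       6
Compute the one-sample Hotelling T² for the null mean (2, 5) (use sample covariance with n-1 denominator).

Step 1 — sample mean vector:
  mean(X_1) = (5 + 9 + 6 + 7 + 3) / 5 = 30/5 = 6
  mean(X_2) = (9 + 7 + 6 + 3 + 6) / 5 = 31/5 = 6.2
  x̄ = (6, 6.2),  deviation x̄ - mu_0 = (6, 6.2) - (2, 5) = (4, 1.2).

Step 2 — sample covariance matrix, S[i,j] = (1/(n-1)) · Σ_k (x_{k,i} - mean_i) · (x_{k,j} - mean_j), divisor n-1 = 4:
  S[X_1,X_1] = ((-1)·(-1) + (3)·(3) + (0)·(0) + (1)·(1) + (-3)·(-3)) / 4 = 20/4 = 5
  S[X_1,X_2] = ((-1)·(2.8) + (3)·(0.8) + (0)·(-0.2) + (1)·(-3.2) + (-3)·(-0.2)) / 4 = -3/4 = -0.75
  S[X_2,X_2] = ((2.8)·(2.8) + (0.8)·(0.8) + (-0.2)·(-0.2) + (-3.2)·(-3.2) + (-0.2)·(-0.2)) / 4 = 18.8/4 = 4.7
  S = [[5, -0.75],
 [-0.75, 4.7]].

Step 3 — invert S. det(S) = 5·4.7 - (-0.75)² = 22.9375.
  S^{-1} = (1/det) · [[d, -b], [-b, a]] = [[0.2049, 0.0327],
 [0.0327, 0.218]].

Step 4 — quadratic form (x̄ - mu_0)^T · S^{-1} · (x̄ - mu_0):
  S^{-1} · (x̄ - mu_0) = (0.8589, 0.3924),
  (x̄ - mu_0)^T · [...] = (4)·(0.8589) + (1.2)·(0.3924) = 3.9063.

Step 5 — scale by n: T² = 5 · 3.9063 = 19.5313.

T² ≈ 19.5313


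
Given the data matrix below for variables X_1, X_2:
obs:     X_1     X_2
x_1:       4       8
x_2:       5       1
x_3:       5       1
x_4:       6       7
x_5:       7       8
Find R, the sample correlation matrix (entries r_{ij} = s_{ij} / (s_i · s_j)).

Step 1 — column means:
  mean(X_1) = (4 + 5 + 5 + 6 + 7) / 5 = 27/5 = 5.4
  mean(X_2) = (8 + 1 + 1 + 7 + 8) / 5 = 25/5 = 5

Step 2 — sample variances and covariances s[i,j] = (1/(n-1)) · Σ_k (x_{k,i} - mean_i) · (x_{k,j} - mean_j), with n-1 = 4:
  s[X_1,X_1] = ((-1.4)·(-1.4) + (-0.4)·(-0.4) + (-0.4)·(-0.4) + (0.6)·(0.6) + (1.6)·(1.6)) / 4 = 5.2/4 = 1.3
  s[X_1,X_2] = ((-1.4)·(3) + (-0.4)·(-4) + (-0.4)·(-4) + (0.6)·(2) + (1.6)·(3)) / 4 = 5/4 = 1.25
  s[X_2,X_2] = ((3)·(3) + (-4)·(-4) + (-4)·(-4) + (2)·(2) + (3)·(3)) / 4 = 54/4 = 13.5
  Sample standard deviations s_i = √(s[i,i]):
  s(X_1) = √(1.3) = 1.1402
  s(X_2) = √(13.5) = 3.6742

Step 3 — r_{ij} = s_{ij} / (s_i · s_j):
  r[X_1,X_1] = 1 (diagonal).
  r[X_1,X_2] = 1.25 / (1.1402 · 3.6742) = 1.25 / 4.1893 = 0.2984
  r[X_2,X_2] = 1 (diagonal).

R is symmetric with unit diagonal. Assembling:

R = [[1, 0.2984],
 [0.2984, 1]]


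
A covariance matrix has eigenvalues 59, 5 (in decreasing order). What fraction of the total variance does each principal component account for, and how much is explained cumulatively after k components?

Step 1 — total variance = trace(Sigma) = Σ λ_i = 59 + 5 = 64.

Step 2 — fraction explained by component i = λ_i / Σ λ:
  PC1: 59/64 = 0.9219
  PC2: 5/64 = 0.0781

Step 3 — cumulative fraction after k components = (λ_1 + ... + λ_k) / Σ λ:
  k = 1: 59/64 = 0.9219
  k = 2: (59 + 5)/64 = 64/64 = 1

Summary (fraction, with percent):

explained: PC1 0.9219 (92.19%), PC2 0.0781 (7.81%);  cumulative: 0.9219, 1


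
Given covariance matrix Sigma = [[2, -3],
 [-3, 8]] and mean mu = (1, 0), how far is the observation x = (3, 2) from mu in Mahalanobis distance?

Step 1 — centre the observation: (x - mu) = (2, 2).

Step 2 — invert Sigma. det(Sigma) = 2·8 - (-3)² = 7.
  Sigma^{-1} = (1/det) · [[d, -b], [-b, a]] = [[1.1429, 0.4286],
 [0.4286, 0.2857]].

Step 3 — form the quadratic (x - mu)^T · Sigma^{-1} · (x - mu):
  Sigma^{-1} · (x - mu) = (3.1429, 1.4286).
  (x - mu)^T · [Sigma^{-1} · (x - mu)] = (2)·(3.1429) + (2)·(1.4286) = 9.1429.

Step 4 — take square root: d = √(9.1429) ≈ 3.0237.

d(x, mu) = √(9.1429) ≈ 3.0237


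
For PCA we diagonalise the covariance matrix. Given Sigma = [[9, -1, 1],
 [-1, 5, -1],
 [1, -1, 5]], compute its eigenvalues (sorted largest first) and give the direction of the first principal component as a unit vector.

Step 1 — characteristic polynomial p(λ) = det(λI - Sigma) = λ³ - tr·λ² + c_1·λ - det, where tr = trace, c_1 = sum of the principal 2×2 minors, det = det(Sigma):
  tr = 9 + 5 + 5 = 19,
  c_1 = (9·5 - (-1)²) + (9·5 - (1)²) + (5·5 - (-1)²) = 44 + 44 + 24 = 112,
  det = 9·(5·5 - (-1)²) - (-1)·((-1)·5 - (-1)·(1)) + (1)·((-1)·(-1) - 5·(1)) = 9·(24) - (-1)·(-4) + (1)·(-4) = 208.
  So p(λ) = λ³ - 19λ² + 112λ - 208.
Step 2 — look for an integer root (rational root theorem: any rational root is an integer divisor of 208). Testing λ = 4:
  p(4) = 64 - 304 + 448 - 208 = 0  ✓
  Dividing out (λ - 4): p(λ) = (λ - 4)(λ² - 15λ + 52).
Step 3 — remaining eigenvalues from the quadratic λ² - 15λ + 52 = 0:
  Δ = 15² - 4·52 = 225 - 208 = 17,  λ = (15 ± √17)/2 = (15 ± 4.1231)/2 ≈ 9.5616 or 5.4384.
  Sorted: λ_1 = 9.5616,  λ_2 = 5.4384,  λ_3 = 4  (check: sum = 19 = tr ✓).

Step 4 — unit eigenvector for λ_1 ≈ 9.5616: v spans the null space of (Sigma - λ_1 I), whose rows are
  r_1 = (-0.5616, -1, 1),  r_2 = (-1, -4.5616, -1),  r_3 = (1, -1, -4.5616).
  v is orthogonal to every row, so take v ∝ r_1 × r_2 = ((-1)·(-1) - (1)·(-4.5616), (1)·(-1) - (-0.5616)·(-1), (-0.5616)·(-4.5616) - (-1)·(-1)) ≈ (5.5616, -1.5616, 1.5616).
  Let u = (5.5616, -1.5616, 1.5616).
  ||u|| = √((5.5616)² + (-1.5616)² + (1.5616)²) = √(35.8078) ≈ 5.984,  v_1 = u/||u|| ≈ (0.9294, -0.261, 0.261) (||v_1|| = 1).

λ_1 = 9.5616,  λ_2 = 5.4384,  λ_3 = 4;  v_1 ≈ (0.9294, -0.261, 0.261)


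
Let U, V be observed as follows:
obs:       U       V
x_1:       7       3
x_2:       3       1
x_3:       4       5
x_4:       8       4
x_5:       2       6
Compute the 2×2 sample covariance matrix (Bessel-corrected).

Step 1 — column means:
  mean(U) = (7 + 3 + 4 + 8 + 2) / 5 = 24/5 = 4.8
  mean(V) = (3 + 1 + 5 + 4 + 6) / 5 = 19/5 = 3.8

Step 2 — sample covariance S[i,j] = (1/(n-1)) · Σ_k (x_{k,i} - mean_i) · (x_{k,j} - mean_j), with n-1 = 4.
  S[U,U] = ((2.2)·(2.2) + (-1.8)·(-1.8) + (-0.8)·(-0.8) + (3.2)·(3.2) + (-2.8)·(-2.8)) / 4 = 26.8/4 = 6.7
  S[U,V] = ((2.2)·(-0.8) + (-1.8)·(-2.8) + (-0.8)·(1.2) + (3.2)·(0.2) + (-2.8)·(2.2)) / 4 = -3.2/4 = -0.8
  S[V,V] = ((-0.8)·(-0.8) + (-2.8)·(-2.8) + (1.2)·(1.2) + (0.2)·(0.2) + (2.2)·(2.2)) / 4 = 14.8/4 = 3.7

S is symmetric (S[j,i] = S[i,j]). Assembling:

S = [[6.7, -0.8],
 [-0.8, 3.7]]


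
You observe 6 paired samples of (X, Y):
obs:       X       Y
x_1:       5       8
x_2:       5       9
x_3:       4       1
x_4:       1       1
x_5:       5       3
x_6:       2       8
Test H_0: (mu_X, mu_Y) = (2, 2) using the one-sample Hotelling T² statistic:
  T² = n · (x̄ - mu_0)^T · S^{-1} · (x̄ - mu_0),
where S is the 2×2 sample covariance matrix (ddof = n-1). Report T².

Step 1 — sample mean vector:
  mean(X) = (5 + 5 + 4 + 1 + 5 + 2) / 6 = 22/6 = 3.6667
  mean(Y) = (8 + 9 + 1 + 1 + 3 + 8) / 6 = 30/6 = 5
  x̄ = (3.6667, 5),  deviation x̄ - mu_0 = (3.6667, 5) - (2, 2) = (1.6667, 3).

Step 2 — sample covariance matrix, S[i,j] = (1/(n-1)) · Σ_k (x_{k,i} - mean_i) · (x_{k,j} - mean_j), divisor n-1 = 5:
  S[X,X] = ((1.3333)·(1.3333) + (1.3333)·(1.3333) + (0.3333)·(0.3333) + (-2.6667)·(-2.6667) + (1.3333)·(1.3333) + (-1.6667)·(-1.6667)) / 5 = 15.3333/5 = 3.0667
  S[X,Y] = ((1.3333)·(3) + (1.3333)·(4) + (0.3333)·(-4) + (-2.6667)·(-4) + (1.3333)·(-2) + (-1.6667)·(3)) / 5 = 11/5 = 2.2
  S[Y,Y] = ((3)·(3) + (4)·(4) + (-4)·(-4) + (-4)·(-4) + (-2)·(-2) + (3)·(3)) / 5 = 70/5 = 14
  S = [[3.0667, 2.2],
 [2.2, 14]].

Step 3 — invert S. det(S) = 3.0667·14 - (2.2)² = 38.0933.
  S^{-1} = (1/det) · [[d, -b], [-b, a]] = [[0.3675, -0.0578],
 [-0.0578, 0.0805]].

Step 4 — quadratic form (x̄ - mu_0)^T · S^{-1} · (x̄ - mu_0):
  S^{-1} · (x̄ - mu_0) = (0.4393, 0.1453),
  (x̄ - mu_0)^T · [...] = (1.6667)·(0.4393) + (3)·(0.1453) = 1.1679.

Step 5 — scale by n: T² = 6 · 1.1679 = 7.0074.

T² ≈ 7.0074


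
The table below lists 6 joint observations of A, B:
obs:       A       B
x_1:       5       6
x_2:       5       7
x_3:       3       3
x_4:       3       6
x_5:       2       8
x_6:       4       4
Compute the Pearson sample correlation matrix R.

Step 1 — column means:
  mean(A) = (5 + 5 + 3 + 3 + 2 + 4) / 6 = 22/6 = 3.6667
  mean(B) = (6 + 7 + 3 + 6 + 8 + 4) / 6 = 34/6 = 5.6667

Step 2 — sample variances and covariances s[i,j] = (1/(n-1)) · Σ_k (x_{k,i} - mean_i) · (x_{k,j} - mean_j), with n-1 = 5:
  s[A,A] = ((1.3333)·(1.3333) + (1.3333)·(1.3333) + (-0.6667)·(-0.6667) + (-0.6667)·(-0.6667) + (-1.6667)·(-1.6667) + (0.3333)·(0.3333)) / 5 = 7.3333/5 = 1.4667
  s[A,B] = ((1.3333)·(0.3333) + (1.3333)·(1.3333) + (-0.6667)·(-2.6667) + (-0.6667)·(0.3333) + (-1.6667)·(2.3333) + (0.3333)·(-1.6667)) / 5 = -0.6667/5 = -0.1333
  s[B,B] = ((0.3333)·(0.3333) + (1.3333)·(1.3333) + (-2.6667)·(-2.6667) + (0.3333)·(0.3333) + (2.3333)·(2.3333) + (-1.6667)·(-1.6667)) / 5 = 17.3333/5 = 3.4667
  Sample standard deviations s_i = √(s[i,i]):
  s(A) = √(1.4667) = 1.2111
  s(B) = √(3.4667) = 1.8619

Step 3 — r_{ij} = s_{ij} / (s_i · s_j):
  r[A,A] = 1 (diagonal).
  r[A,B] = -0.1333 / (1.2111 · 1.8619) = -0.1333 / 2.2549 = -0.0591
  r[B,B] = 1 (diagonal).

R is symmetric with unit diagonal. Assembling:

R = [[1, -0.0591],
 [-0.0591, 1]]


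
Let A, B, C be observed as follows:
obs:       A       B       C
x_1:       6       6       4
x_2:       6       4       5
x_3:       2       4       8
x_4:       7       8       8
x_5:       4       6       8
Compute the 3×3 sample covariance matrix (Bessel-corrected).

Step 1 — column means:
  mean(A) = (6 + 6 + 2 + 7 + 4) / 5 = 25/5 = 5
  mean(B) = (6 + 4 + 4 + 8 + 6) / 5 = 28/5 = 5.6
  mean(C) = (4 + 5 + 8 + 8 + 8) / 5 = 33/5 = 6.6

Step 2 — sample covariance S[i,j] = (1/(n-1)) · Σ_k (x_{k,i} - mean_i) · (x_{k,j} - mean_j), with n-1 = 4.
  S[A,A] = ((1)·(1) + (1)·(1) + (-3)·(-3) + (2)·(2) + (-1)·(-1)) / 4 = 16/4 = 4
  S[A,B] = ((1)·(0.4) + (1)·(-1.6) + (-3)·(-1.6) + (2)·(2.4) + (-1)·(0.4)) / 4 = 8/4 = 2
  S[A,C] = ((1)·(-2.6) + (1)·(-1.6) + (-3)·(1.4) + (2)·(1.4) + (-1)·(1.4)) / 4 = -7/4 = -1.75
  S[B,B] = ((0.4)·(0.4) + (-1.6)·(-1.6) + (-1.6)·(-1.6) + (2.4)·(2.4) + (0.4)·(0.4)) / 4 = 11.2/4 = 2.8
  S[B,C] = ((0.4)·(-2.6) + (-1.6)·(-1.6) + (-1.6)·(1.4) + (2.4)·(1.4) + (0.4)·(1.4)) / 4 = 3.2/4 = 0.8
  S[C,C] = ((-2.6)·(-2.6) + (-1.6)·(-1.6) + (1.4)·(1.4) + (1.4)·(1.4) + (1.4)·(1.4)) / 4 = 15.2/4 = 3.8

S is symmetric (S[j,i] = S[i,j]). Assembling:

S = [[4, 2, -1.75],
 [2, 2.8, 0.8],
 [-1.75, 0.8, 3.8]]


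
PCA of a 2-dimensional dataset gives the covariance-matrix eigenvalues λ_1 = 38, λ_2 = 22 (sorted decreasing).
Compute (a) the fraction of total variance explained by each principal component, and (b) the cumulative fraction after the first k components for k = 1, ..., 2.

Step 1 — total variance = trace(Sigma) = Σ λ_i = 38 + 22 = 60.

Step 2 — fraction explained by component i = λ_i / Σ λ:
  PC1: 38/60 = 0.6333
  PC2: 22/60 = 0.3667

Step 3 — cumulative fraction after k components = (λ_1 + ... + λ_k) / Σ λ:
  k = 1: 38/60 = 0.6333
  k = 2: (38 + 22)/60 = 60/60 = 1

Summary (fraction, with percent):

explained: PC1 0.6333 (63.33%), PC2 0.3667 (36.67%);  cumulative: 0.6333, 1


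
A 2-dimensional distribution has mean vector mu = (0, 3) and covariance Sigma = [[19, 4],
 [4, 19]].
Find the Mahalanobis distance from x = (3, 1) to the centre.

Step 1 — centre the observation: (x - mu) = (3, -2).

Step 2 — invert Sigma. det(Sigma) = 19·19 - (4)² = 345.
  Sigma^{-1} = (1/det) · [[d, -b], [-b, a]] = [[0.0551, -0.0116],
 [-0.0116, 0.0551]].

Step 3 — form the quadratic (x - mu)^T · Sigma^{-1} · (x - mu):
  Sigma^{-1} · (x - mu) = (0.1884, -0.1449).
  (x - mu)^T · [Sigma^{-1} · (x - mu)] = (3)·(0.1884) + (-2)·(-0.1449) = 0.8551.

Step 4 — take square root: d = √(0.8551) ≈ 0.9247.

d(x, mu) = √(0.8551) ≈ 0.9247


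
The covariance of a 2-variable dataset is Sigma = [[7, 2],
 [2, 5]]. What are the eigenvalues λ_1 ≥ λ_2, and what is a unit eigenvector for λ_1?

Step 1 — characteristic polynomial of 2×2 Sigma:
  det(Sigma - λI) = λ² - trace · λ + det = 0.
  trace = 7 + 5 = 12, det = 7·5 - (2)² = 31.
Step 2 — discriminant:
  Δ = trace² - 4·det = 144 - 124 = 20.
Step 3 — eigenvalues:
  λ = (trace ± √Δ)/2 = (12 ± 4.4721)/2,
  λ_1 = 8.2361,  λ_2 = 3.7639.

Step 4 — unit eigenvector for λ_1: solve (Sigma - λ_1 I)v = 0. First row:
  (7 - 8.2361)·v_x + (2)·v_y = 0, i.e. (-1.2361)·v_x + (2)·v_y = 0,
  so v ∝ (b, λ_1 - a) = (2, 1.2361) = u.
  ||u|| = √((2)² + (1.2361)²) = √(5.5279) ≈ 2.3511,
  v_1 = u/||u|| ≈ (0.8507, 0.5257) (||v_1|| = 1).

λ_1 = 8.2361,  λ_2 = 3.7639;  v_1 ≈ (0.8507, 0.5257)


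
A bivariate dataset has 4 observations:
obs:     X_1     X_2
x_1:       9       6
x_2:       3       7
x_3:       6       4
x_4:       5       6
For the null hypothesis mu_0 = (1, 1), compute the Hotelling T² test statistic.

Step 1 — sample mean vector:
  mean(X_1) = (9 + 3 + 6 + 5) / 4 = 23/4 = 5.75
  mean(X_2) = (6 + 7 + 4 + 6) / 4 = 23/4 = 5.75
  x̄ = (5.75, 5.75),  deviation x̄ - mu_0 = (5.75, 5.75) - (1, 1) = (4.75, 4.75).

Step 2 — sample covariance matrix, S[i,j] = (1/(n-1)) · Σ_k (x_{k,i} - mean_i) · (x_{k,j} - mean_j), divisor n-1 = 3:
  S[X_1,X_1] = ((3.25)·(3.25) + (-2.75)·(-2.75) + (0.25)·(0.25) + (-0.75)·(-0.75)) / 3 = 18.75/3 = 6.25
  S[X_1,X_2] = ((3.25)·(0.25) + (-2.75)·(1.25) + (0.25)·(-1.75) + (-0.75)·(0.25)) / 3 = -3.25/3 = -1.0833
  S[X_2,X_2] = ((0.25)·(0.25) + (1.25)·(1.25) + (-1.75)·(-1.75) + (0.25)·(0.25)) / 3 = 4.75/3 = 1.5833
  S = [[6.25, -1.0833],
 [-1.0833, 1.5833]].

Step 3 — invert S. det(S) = 6.25·1.5833 - (-1.0833)² = 8.7222.
  S^{-1} = (1/det) · [[d, -b], [-b, a]] = [[0.1815, 0.1242],
 [0.1242, 0.7166]].

Step 4 — quadratic form (x̄ - mu_0)^T · S^{-1} · (x̄ - mu_0):
  S^{-1} · (x̄ - mu_0) = (1.4522, 3.9936),
  (x̄ - mu_0)^T · [...] = (4.75)·(1.4522) + (4.75)·(3.9936) = 25.8678.

Step 5 — scale by n: T² = 4 · 25.8678 = 103.4713.

T² ≈ 103.4713


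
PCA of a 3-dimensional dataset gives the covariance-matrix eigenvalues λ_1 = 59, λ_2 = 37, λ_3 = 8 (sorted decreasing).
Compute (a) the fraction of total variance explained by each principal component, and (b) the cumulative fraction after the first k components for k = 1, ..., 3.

Step 1 — total variance = trace(Sigma) = Σ λ_i = 59 + 37 + 8 = 104.

Step 2 — fraction explained by component i = λ_i / Σ λ:
  PC1: 59/104 = 0.5673
  PC2: 37/104 = 0.3558
  PC3: 8/104 = 0.0769

Step 3 — cumulative fraction after k components = (λ_1 + ... + λ_k) / Σ λ:
  k = 1: 59/104 = 0.5673
  k = 2: (59 + 37)/104 = 96/104 = 0.9231
  k = 3: (59 + 37 + 8)/104 = 104/104 = 1

Summary (fraction, with percent):

explained: PC1 0.5673 (56.73%), PC2 0.3558 (35.58%), PC3 0.0769 (7.69%);  cumulative: 0.5673, 0.9231, 1


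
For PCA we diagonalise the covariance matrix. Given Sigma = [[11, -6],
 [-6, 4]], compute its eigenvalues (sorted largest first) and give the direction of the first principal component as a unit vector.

Step 1 — characteristic polynomial of 2×2 Sigma:
  det(Sigma - λI) = λ² - trace · λ + det = 0.
  trace = 11 + 4 = 15, det = 11·4 - (-6)² = 8.
Step 2 — discriminant:
  Δ = trace² - 4·det = 225 - 32 = 193.
Step 3 — eigenvalues:
  λ = (trace ± √Δ)/2 = (15 ± 13.8924)/2,
  λ_1 = 14.4462,  λ_2 = 0.5538.

Step 4 — unit eigenvector for λ_1: solve (Sigma - λ_1 I)v = 0. First row:
  (11 - 14.4462)·v_x + (-6)·v_y = 0, i.e. (-3.4462)·v_x + (-6)·v_y = 0,
  so v ∝ (b, λ_1 - a) = (-6, 3.4462); multiply by -1 so the first entry is positive: u = (6, -3.4462).
  ||u|| = √((6)² + (-3.4462)²) = √(47.8764) ≈ 6.9193,
  v_1 = u/||u|| ≈ (0.8671, -0.4981) (||v_1|| = 1).

λ_1 = 14.4462,  λ_2 = 0.5538;  v_1 ≈ (0.8671, -0.4981)


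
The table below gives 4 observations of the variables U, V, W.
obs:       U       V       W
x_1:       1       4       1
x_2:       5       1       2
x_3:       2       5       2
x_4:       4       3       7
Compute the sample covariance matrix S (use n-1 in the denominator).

Step 1 — column means:
  mean(U) = (1 + 5 + 2 + 4) / 4 = 12/4 = 3
  mean(V) = (4 + 1 + 5 + 3) / 4 = 13/4 = 3.25
  mean(W) = (1 + 2 + 2 + 7) / 4 = 12/4 = 3

Step 2 — sample covariance S[i,j] = (1/(n-1)) · Σ_k (x_{k,i} - mean_i) · (x_{k,j} - mean_j), with n-1 = 3.
  S[U,U] = ((-2)·(-2) + (2)·(2) + (-1)·(-1) + (1)·(1)) / 3 = 10/3 = 3.3333
  S[U,V] = ((-2)·(0.75) + (2)·(-2.25) + (-1)·(1.75) + (1)·(-0.25)) / 3 = -8/3 = -2.6667
  S[U,W] = ((-2)·(-2) + (2)·(-1) + (-1)·(-1) + (1)·(4)) / 3 = 7/3 = 2.3333
  S[V,V] = ((0.75)·(0.75) + (-2.25)·(-2.25) + (1.75)·(1.75) + (-0.25)·(-0.25)) / 3 = 8.75/3 = 2.9167
  S[V,W] = ((0.75)·(-2) + (-2.25)·(-1) + (1.75)·(-1) + (-0.25)·(4)) / 3 = -2/3 = -0.6667
  S[W,W] = ((-2)·(-2) + (-1)·(-1) + (-1)·(-1) + (4)·(4)) / 3 = 22/3 = 7.3333

S is symmetric (S[j,i] = S[i,j]). Assembling:

S = [[3.3333, -2.6667, 2.3333],
 [-2.6667, 2.9167, -0.6667],
 [2.3333, -0.6667, 7.3333]]


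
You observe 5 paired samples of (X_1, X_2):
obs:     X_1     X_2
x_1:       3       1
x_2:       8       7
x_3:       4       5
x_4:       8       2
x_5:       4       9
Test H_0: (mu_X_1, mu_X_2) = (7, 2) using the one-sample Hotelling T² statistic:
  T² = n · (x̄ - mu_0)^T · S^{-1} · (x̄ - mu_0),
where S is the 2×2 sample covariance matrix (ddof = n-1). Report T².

Step 1 — sample mean vector:
  mean(X_1) = (3 + 8 + 4 + 8 + 4) / 5 = 27/5 = 5.4
  mean(X_2) = (1 + 7 + 5 + 2 + 9) / 5 = 24/5 = 4.8
  x̄ = (5.4, 4.8),  deviation x̄ - mu_0 = (5.4, 4.8) - (7, 2) = (-1.6, 2.8).

Step 2 — sample covariance matrix, S[i,j] = (1/(n-1)) · Σ_k (x_{k,i} - mean_i) · (x_{k,j} - mean_j), divisor n-1 = 4:
  S[X_1,X_1] = ((-2.4)·(-2.4) + (2.6)·(2.6) + (-1.4)·(-1.4) + (2.6)·(2.6) + (-1.4)·(-1.4)) / 4 = 23.2/4 = 5.8
  S[X_1,X_2] = ((-2.4)·(-3.8) + (2.6)·(2.2) + (-1.4)·(0.2) + (2.6)·(-2.8) + (-1.4)·(4.2)) / 4 = 1.4/4 = 0.35
  S[X_2,X_2] = ((-3.8)·(-3.8) + (2.2)·(2.2) + (0.2)·(0.2) + (-2.8)·(-2.8) + (4.2)·(4.2)) / 4 = 44.8/4 = 11.2
  S = [[5.8, 0.35],
 [0.35, 11.2]].

Step 3 — invert S. det(S) = 5.8·11.2 - (0.35)² = 64.8375.
  S^{-1} = (1/det) · [[d, -b], [-b, a]] = [[0.1727, -0.0054],
 [-0.0054, 0.0895]].

Step 4 — quadratic form (x̄ - mu_0)^T · S^{-1} · (x̄ - mu_0):
  S^{-1} · (x̄ - mu_0) = (-0.2915, 0.2591),
  (x̄ - mu_0)^T · [...] = (-1.6)·(-0.2915) + (2.8)·(0.2591) = 1.1919.

Step 5 — scale by n: T² = 5 · 1.1919 = 5.9595.

T² ≈ 5.9595


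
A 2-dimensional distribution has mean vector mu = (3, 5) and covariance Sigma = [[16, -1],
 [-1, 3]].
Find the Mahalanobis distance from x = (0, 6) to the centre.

Step 1 — centre the observation: (x - mu) = (-3, 1).

Step 2 — invert Sigma. det(Sigma) = 16·3 - (-1)² = 47.
  Sigma^{-1} = (1/det) · [[d, -b], [-b, a]] = [[0.0638, 0.0213],
 [0.0213, 0.3404]].

Step 3 — form the quadratic (x - mu)^T · Sigma^{-1} · (x - mu):
  Sigma^{-1} · (x - mu) = (-0.1702, 0.2766).
  (x - mu)^T · [Sigma^{-1} · (x - mu)] = (-3)·(-0.1702) + (1)·(0.2766) = 0.7872.

Step 4 — take square root: d = √(0.7872) ≈ 0.8873.

d(x, mu) = √(0.7872) ≈ 0.8873


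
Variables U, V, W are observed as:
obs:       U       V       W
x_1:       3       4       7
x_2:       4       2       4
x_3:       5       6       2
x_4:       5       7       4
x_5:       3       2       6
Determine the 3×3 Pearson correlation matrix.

Step 1 — column means:
  mean(U) = (3 + 4 + 5 + 5 + 3) / 5 = 20/5 = 4
  mean(V) = (4 + 2 + 6 + 7 + 2) / 5 = 21/5 = 4.2
  mean(W) = (7 + 4 + 2 + 4 + 6) / 5 = 23/5 = 4.6

Step 2 — sample variances and covariances s[i,j] = (1/(n-1)) · Σ_k (x_{k,i} - mean_i) · (x_{k,j} - mean_j), with n-1 = 4:
  s[U,U] = ((-1)·(-1) + (0)·(0) + (1)·(1) + (1)·(1) + (-1)·(-1)) / 4 = 4/4 = 1
  s[U,V] = ((-1)·(-0.2) + (0)·(-2.2) + (1)·(1.8) + (1)·(2.8) + (-1)·(-2.2)) / 4 = 7/4 = 1.75
  s[U,W] = ((-1)·(2.4) + (0)·(-0.6) + (1)·(-2.6) + (1)·(-0.6) + (-1)·(1.4)) / 4 = -7/4 = -1.75
  s[V,V] = ((-0.2)·(-0.2) + (-2.2)·(-2.2) + (1.8)·(1.8) + (2.8)·(2.8) + (-2.2)·(-2.2)) / 4 = 20.8/4 = 5.2
  s[V,W] = ((-0.2)·(2.4) + (-2.2)·(-0.6) + (1.8)·(-2.6) + (2.8)·(-0.6) + (-2.2)·(1.4)) / 4 = -8.6/4 = -2.15
  s[W,W] = ((2.4)·(2.4) + (-0.6)·(-0.6) + (-2.6)·(-2.6) + (-0.6)·(-0.6) + (1.4)·(1.4)) / 4 = 15.2/4 = 3.8
  Sample standard deviations s_i = √(s[i,i]):
  s(U) = √(1) = 1
  s(V) = √(5.2) = 2.2804
  s(W) = √(3.8) = 1.9494

Step 3 — r_{ij} = s_{ij} / (s_i · s_j):
  r[U,U] = 1 (diagonal).
  r[U,V] = 1.75 / (1 · 2.2804) = 1.75 / 2.2804 = 0.7674
  r[U,W] = -1.75 / (1 · 1.9494) = -1.75 / 1.9494 = -0.8977
  r[V,V] = 1 (diagonal).
  r[V,W] = -2.15 / (2.2804 · 1.9494) = -2.15 / 4.4452 = -0.4837
  r[W,W] = 1 (diagonal).

R is symmetric with unit diagonal. Assembling:

R = [[1, 0.7674, -0.8977],
 [0.7674, 1, -0.4837],
 [-0.8977, -0.4837, 1]]


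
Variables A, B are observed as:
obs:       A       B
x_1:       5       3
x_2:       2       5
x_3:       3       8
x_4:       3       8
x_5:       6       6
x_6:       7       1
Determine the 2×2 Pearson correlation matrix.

Step 1 — column means:
  mean(A) = (5 + 2 + 3 + 3 + 6 + 7) / 6 = 26/6 = 4.3333
  mean(B) = (3 + 5 + 8 + 8 + 6 + 1) / 6 = 31/6 = 5.1667

Step 2 — sample variances and covariances s[i,j] = (1/(n-1)) · Σ_k (x_{k,i} - mean_i) · (x_{k,j} - mean_j), with n-1 = 5:
  s[A,A] = ((0.6667)·(0.6667) + (-2.3333)·(-2.3333) + (-1.3333)·(-1.3333) + (-1.3333)·(-1.3333) + (1.6667)·(1.6667) + (2.6667)·(2.6667)) / 5 = 19.3333/5 = 3.8667
  s[A,B] = ((0.6667)·(-2.1667) + (-2.3333)·(-0.1667) + (-1.3333)·(2.8333) + (-1.3333)·(2.8333) + (1.6667)·(0.8333) + (2.6667)·(-4.1667)) / 5 = -18.3333/5 = -3.6667
  s[B,B] = ((-2.1667)·(-2.1667) + (-0.1667)·(-0.1667) + (2.8333)·(2.8333) + (2.8333)·(2.8333) + (0.8333)·(0.8333) + (-4.1667)·(-4.1667)) / 5 = 38.8333/5 = 7.7667
  Sample standard deviations s_i = √(s[i,i]):
  s(A) = √(3.8667) = 1.9664
  s(B) = √(7.7667) = 2.7869

Step 3 — r_{ij} = s_{ij} / (s_i · s_j):
  r[A,A] = 1 (diagonal).
  r[A,B] = -3.6667 / (1.9664 · 2.7869) = -3.6667 / 5.4801 = -0.6691
  r[B,B] = 1 (diagonal).

R is symmetric with unit diagonal. Assembling:

R = [[1, -0.6691],
 [-0.6691, 1]]


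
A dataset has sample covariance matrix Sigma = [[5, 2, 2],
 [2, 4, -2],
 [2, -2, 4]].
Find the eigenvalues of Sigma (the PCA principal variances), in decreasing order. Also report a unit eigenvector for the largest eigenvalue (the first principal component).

Step 1 — characteristic polynomial p(λ) = det(λI - Sigma) = λ³ - tr·λ² + c_1·λ - det, where tr = trace, c_1 = sum of the principal 2×2 minors, det = det(Sigma):
  tr = 5 + 4 + 4 = 13,
  c_1 = (5·4 - (2)²) + (5·4 - (2)²) + (4·4 - (-2)²) = 16 + 16 + 12 = 44,
  det = 5·(4·4 - (-2)²) - (2)·((2)·4 - (-2)·(2)) + (2)·((2)·(-2) - 4·(2)) = 5·(12) - (2)·(12) + (2)·(-12) = 12.
  So p(λ) = λ³ - 13λ² + 44λ - 12.
Step 2 — look for an integer root (rational root theorem: any rational root is an integer divisor of 12). Testing λ = 6:
  p(6) = 216 - 468 + 264 - 12 = 0  ✓
  Dividing out (λ - 6): p(λ) = (λ - 6)(λ² - 7λ + 2).
Step 3 — remaining eigenvalues from the quadratic λ² - 7λ + 2 = 0:
  Δ = 7² - 4·2 = 49 - 8 = 41,  λ = (7 ± √41)/2 = (7 ± 6.4031)/2 ≈ 6.7016 or 0.2984.
  Sorted: λ_1 = 6.7016,  λ_2 = 6,  λ_3 = 0.2984  (check: sum = 13 = tr ✓).

Step 4 — unit eigenvector for λ_1 ≈ 6.7016: v spans the null space of (Sigma - λ_1 I), whose rows are
  r_1 = (-1.7016, 2, 2),  r_2 = (2, -2.7016, -2),  r_3 = (2, -2, -2.7016).
  v is orthogonal to every row, so take v ∝ r_1 × r_2 = ((2)·(-2) - (2)·(-2.7016), (2)·(2) - (-1.7016)·(-2), (-1.7016)·(-2.7016) - (2)·(2)) ≈ (1.4031, 0.5969, 0.5969).
  Let u = (1.4031, 0.5969, 0.5969).
  ||u|| = √((1.4031)² + (0.5969)² + (0.5969)²) = √(2.6813) ≈ 1.6375,  v_1 = u/||u|| ≈ (0.8569, 0.3645, 0.3645) (||v_1|| = 1).

λ_1 = 6.7016,  λ_2 = 6,  λ_3 = 0.2984;  v_1 ≈ (0.8569, 0.3645, 0.3645)


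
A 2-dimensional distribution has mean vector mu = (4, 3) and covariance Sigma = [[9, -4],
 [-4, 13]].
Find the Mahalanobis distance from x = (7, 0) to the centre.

Step 1 — centre the observation: (x - mu) = (3, -3).

Step 2 — invert Sigma. det(Sigma) = 9·13 - (-4)² = 101.
  Sigma^{-1} = (1/det) · [[d, -b], [-b, a]] = [[0.1287, 0.0396],
 [0.0396, 0.0891]].

Step 3 — form the quadratic (x - mu)^T · Sigma^{-1} · (x - mu):
  Sigma^{-1} · (x - mu) = (0.2673, -0.1485).
  (x - mu)^T · [Sigma^{-1} · (x - mu)] = (3)·(0.2673) + (-3)·(-0.1485) = 1.2475.

Step 4 — take square root: d = √(1.2475) ≈ 1.1169.

d(x, mu) = √(1.2475) ≈ 1.1169


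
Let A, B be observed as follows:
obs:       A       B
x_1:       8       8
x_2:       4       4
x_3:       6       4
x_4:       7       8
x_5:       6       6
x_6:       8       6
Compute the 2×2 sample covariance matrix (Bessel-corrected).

Step 1 — column means:
  mean(A) = (8 + 4 + 6 + 7 + 6 + 8) / 6 = 39/6 = 6.5
  mean(B) = (8 + 4 + 4 + 8 + 6 + 6) / 6 = 36/6 = 6

Step 2 — sample covariance S[i,j] = (1/(n-1)) · Σ_k (x_{k,i} - mean_i) · (x_{k,j} - mean_j), with n-1 = 5.
  S[A,A] = ((1.5)·(1.5) + (-2.5)·(-2.5) + (-0.5)·(-0.5) + (0.5)·(0.5) + (-0.5)·(-0.5) + (1.5)·(1.5)) / 5 = 11.5/5 = 2.3
  S[A,B] = ((1.5)·(2) + (-2.5)·(-2) + (-0.5)·(-2) + (0.5)·(2) + (-0.5)·(0) + (1.5)·(0)) / 5 = 10/5 = 2
  S[B,B] = ((2)·(2) + (-2)·(-2) + (-2)·(-2) + (2)·(2) + (0)·(0) + (0)·(0)) / 5 = 16/5 = 3.2

S is symmetric (S[j,i] = S[i,j]). Assembling:

S = [[2.3, 2],
 [2, 3.2]]


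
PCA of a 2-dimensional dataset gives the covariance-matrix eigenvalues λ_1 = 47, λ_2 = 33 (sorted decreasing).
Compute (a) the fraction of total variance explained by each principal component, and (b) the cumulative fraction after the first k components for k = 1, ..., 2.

Step 1 — total variance = trace(Sigma) = Σ λ_i = 47 + 33 = 80.

Step 2 — fraction explained by component i = λ_i / Σ λ:
  PC1: 47/80 = 0.5875
  PC2: 33/80 = 0.4125

Step 3 — cumulative fraction after k components = (λ_1 + ... + λ_k) / Σ λ:
  k = 1: 47/80 = 0.5875
  k = 2: (47 + 33)/80 = 80/80 = 1

Summary (fraction, with percent):

explained: PC1 0.5875 (58.75%), PC2 0.4125 (41.25%);  cumulative: 0.5875, 1


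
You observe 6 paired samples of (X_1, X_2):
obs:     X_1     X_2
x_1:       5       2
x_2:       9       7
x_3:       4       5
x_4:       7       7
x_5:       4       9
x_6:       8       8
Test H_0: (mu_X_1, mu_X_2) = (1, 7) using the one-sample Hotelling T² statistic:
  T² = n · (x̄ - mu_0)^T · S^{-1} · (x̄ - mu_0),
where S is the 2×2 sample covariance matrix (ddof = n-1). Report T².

Step 1 — sample mean vector:
  mean(X_1) = (5 + 9 + 4 + 7 + 4 + 8) / 6 = 37/6 = 6.1667
  mean(X_2) = (2 + 7 + 5 + 7 + 9 + 8) / 6 = 38/6 = 6.3333
  x̄ = (6.1667, 6.3333),  deviation x̄ - mu_0 = (6.1667, 6.3333) - (1, 7) = (5.1667, -0.6667).

Step 2 — sample covariance matrix, S[i,j] = (1/(n-1)) · Σ_k (x_{k,i} - mean_i) · (x_{k,j} - mean_j), divisor n-1 = 5:
  S[X_1,X_1] = ((-1.1667)·(-1.1667) + (2.8333)·(2.8333) + (-2.1667)·(-2.1667) + (0.8333)·(0.8333) + (-2.1667)·(-2.1667) + (1.8333)·(1.8333)) / 5 = 22.8333/5 = 4.5667
  S[X_1,X_2] = ((-1.1667)·(-4.3333) + (2.8333)·(0.6667) + (-2.1667)·(-1.3333) + (0.8333)·(0.6667) + (-2.1667)·(2.6667) + (1.8333)·(1.6667)) / 5 = 7.6667/5 = 1.5333
  S[X_2,X_2] = ((-4.3333)·(-4.3333) + (0.6667)·(0.6667) + (-1.3333)·(-1.3333) + (0.6667)·(0.6667) + (2.6667)·(2.6667) + (1.6667)·(1.6667)) / 5 = 31.3333/5 = 6.2667
  S = [[4.5667, 1.5333],
 [1.5333, 6.2667]].

Step 3 — invert S. det(S) = 4.5667·6.2667 - (1.5333)² = 26.2667.
  S^{-1} = (1/det) · [[d, -b], [-b, a]] = [[0.2386, -0.0584],
 [-0.0584, 0.1739]].

Step 4 — quadratic form (x̄ - mu_0)^T · S^{-1} · (x̄ - mu_0):
  S^{-1} · (x̄ - mu_0) = (1.2716, -0.4175),
  (x̄ - mu_0)^T · [...] = (5.1667)·(1.2716) + (-0.6667)·(-0.4175) = 6.8481.

Step 5 — scale by n: T² = 6 · 6.8481 = 41.0888.

T² ≈ 41.0888
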